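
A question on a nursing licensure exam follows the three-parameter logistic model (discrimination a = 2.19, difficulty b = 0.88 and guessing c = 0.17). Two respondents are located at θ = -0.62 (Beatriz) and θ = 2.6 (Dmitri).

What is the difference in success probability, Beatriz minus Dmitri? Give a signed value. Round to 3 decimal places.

-0.781

P(θ) = c + (1 − c) · 1 / (1 + exp(−a(θ − b)))
P(Beatriz) = 0.2000  [exponent -3.2850]
P(Dmitri) = 0.9812  [exponent 3.7668]
Difference = 0.2000 − 0.9812 = -0.7813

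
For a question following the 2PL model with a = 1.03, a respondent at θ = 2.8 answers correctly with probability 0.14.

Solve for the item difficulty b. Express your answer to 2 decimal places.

4.56

P(θ) = 1 / (1 + exp(−a(θ − b)))
logit(0.14) = ln(0.14/0.86) = -1.8153
b = θ − logit/(a) = 2.8 − (-1.8153)/1.0300 = 4.5624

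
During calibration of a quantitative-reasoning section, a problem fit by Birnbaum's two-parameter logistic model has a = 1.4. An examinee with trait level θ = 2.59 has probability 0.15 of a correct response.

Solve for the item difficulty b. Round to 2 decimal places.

3.83

P(θ) = 1 / (1 + exp(−a(θ − b)))
logit(0.15) = ln(0.15/0.85) = -1.7346
b = θ − logit/(a) = 2.59 − (-1.7346)/1.4000 = 3.8290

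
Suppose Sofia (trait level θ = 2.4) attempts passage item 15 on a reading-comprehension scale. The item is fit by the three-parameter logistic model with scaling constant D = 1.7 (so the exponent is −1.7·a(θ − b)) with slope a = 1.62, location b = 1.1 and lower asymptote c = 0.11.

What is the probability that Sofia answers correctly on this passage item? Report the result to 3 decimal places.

P(θ) = c + (1 − c) · 1 / (1 + exp(−D·a(θ − b)))
Exponent: 1.7 × 1.62 × (2.4 − 1.1) = 3.5802
1/(1 + e^{-3.5802}) = 0.9729
P = 0.11 + 0.89 × 0.9729 = 0.9759

0.976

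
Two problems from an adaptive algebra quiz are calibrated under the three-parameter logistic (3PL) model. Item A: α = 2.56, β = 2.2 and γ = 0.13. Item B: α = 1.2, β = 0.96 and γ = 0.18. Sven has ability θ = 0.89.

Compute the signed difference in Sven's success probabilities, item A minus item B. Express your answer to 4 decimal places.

-0.4134

P(θ) = γ + (1 − γ) · 1 / (1 + exp(−α(θ − β)))
P_A = 0.1594
P_B = 0.5728
P_A − P_B = -0.4134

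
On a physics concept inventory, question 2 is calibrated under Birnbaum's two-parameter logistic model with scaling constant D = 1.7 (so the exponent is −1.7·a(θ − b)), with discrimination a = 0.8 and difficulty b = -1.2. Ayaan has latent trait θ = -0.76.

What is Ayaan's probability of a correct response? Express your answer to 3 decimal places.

0.645

P(θ) = 1 / (1 + exp(−D·a(θ − b)))
Exponent: 1.7 × 0.8 × (-0.76 − (-1.2)) = 0.5984
1/(1 + e^{-0.5984}) = 0.6453
P = 0.6453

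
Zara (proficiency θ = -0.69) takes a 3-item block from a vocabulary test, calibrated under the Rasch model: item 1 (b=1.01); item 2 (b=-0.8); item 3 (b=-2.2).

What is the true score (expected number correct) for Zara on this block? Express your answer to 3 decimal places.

P(θ) = 1 / (1 + exp(−(θ − b)))
P_1 = 1/(1+e^{1.7000}) = 0.1545
P_2 = 1/(1+e^{-0.1100}) = 0.5275
P_3 = 1/(1+e^{-1.5100}) = 0.8191
E[score] = 0.1545 + 0.5275 + 0.8191 = 1.5010

1.501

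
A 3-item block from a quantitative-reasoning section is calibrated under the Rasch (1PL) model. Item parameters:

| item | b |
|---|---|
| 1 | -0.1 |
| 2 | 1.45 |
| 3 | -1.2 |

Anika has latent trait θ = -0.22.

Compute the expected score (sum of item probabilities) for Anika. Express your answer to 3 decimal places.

P(θ) = 1 / (1 + exp(−(θ − b)))
P_1 = 1/(1+e^{0.1200}) = 0.4700
P_2 = 1/(1+e^{1.6700}) = 0.1584
P_3 = 1/(1+e^{-0.9800}) = 0.7271
E[score] = 0.4700 + 0.1584 + 0.7271 = 1.3556

1.356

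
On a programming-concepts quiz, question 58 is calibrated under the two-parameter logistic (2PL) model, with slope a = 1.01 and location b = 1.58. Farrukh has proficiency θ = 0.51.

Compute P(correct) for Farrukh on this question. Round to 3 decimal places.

0.253

P(θ) = 1 / (1 + exp(−a(θ − b)))
Exponent: 1.01 × (0.51 − 1.58) = -1.0807
1/(1 + e^{1.0807}) = 0.2534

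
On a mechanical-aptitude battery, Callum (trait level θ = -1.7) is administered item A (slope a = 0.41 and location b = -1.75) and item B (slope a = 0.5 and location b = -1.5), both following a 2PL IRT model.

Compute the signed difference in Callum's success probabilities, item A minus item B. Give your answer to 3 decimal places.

P(θ) = 1 / (1 + exp(−a(θ − b)))
P_A = 0.5051
P_B = 0.4750
P_A − P_B = 0.0301

0.030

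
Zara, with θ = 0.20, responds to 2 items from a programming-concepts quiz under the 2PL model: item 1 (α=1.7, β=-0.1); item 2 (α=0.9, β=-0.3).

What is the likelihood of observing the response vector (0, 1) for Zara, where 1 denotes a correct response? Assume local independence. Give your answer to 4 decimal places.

P(θ) = 1 / (1 + exp(−α(θ − β)))
P_1 = 1/(1+e^{-0.5100}) = 0.6248
P_2 = 1/(1+e^{-0.4500}) = 0.6106
L = (1−P_1) × P_2 = 0.3752 × 0.6106 = 0.22911

0.2291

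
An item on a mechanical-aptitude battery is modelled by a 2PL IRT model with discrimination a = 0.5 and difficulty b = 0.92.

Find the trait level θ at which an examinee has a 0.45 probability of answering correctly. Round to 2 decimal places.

P(θ) = 1 / (1 + exp(−a(θ − b)))
logit = ln(0.4500/0.5500) = -0.2007
θ = b + logit/(a) = 0.92 + (-0.2007)/0.5000 = 0.5187

0.52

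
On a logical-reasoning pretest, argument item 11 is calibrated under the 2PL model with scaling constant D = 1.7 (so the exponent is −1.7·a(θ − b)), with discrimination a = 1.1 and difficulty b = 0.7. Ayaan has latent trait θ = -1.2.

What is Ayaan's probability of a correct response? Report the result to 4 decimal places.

P(θ) = 1 / (1 + exp(−D·a(θ − b)))
Exponent: 1.7 × 1.1 × (-1.2 − 0.7) = -3.5530
1/(1 + e^{3.5530}) = 0.0278
P = 0.0278

0.0278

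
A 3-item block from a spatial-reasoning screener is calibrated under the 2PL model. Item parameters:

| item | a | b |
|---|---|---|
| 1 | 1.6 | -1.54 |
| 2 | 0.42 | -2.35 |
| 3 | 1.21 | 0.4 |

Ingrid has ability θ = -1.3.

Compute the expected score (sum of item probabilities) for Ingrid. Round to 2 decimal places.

1.32

P(θ) = 1 / (1 + exp(−a(θ − b)))
P_1 = 1/(1+e^{-0.3840}) = 0.5948
P_2 = 1/(1+e^{-0.4410}) = 0.6085
P_3 = 1/(1+e^{2.0570}) = 0.1133
E[score] = 0.5948 + 0.6085 + 0.1133 = 1.3167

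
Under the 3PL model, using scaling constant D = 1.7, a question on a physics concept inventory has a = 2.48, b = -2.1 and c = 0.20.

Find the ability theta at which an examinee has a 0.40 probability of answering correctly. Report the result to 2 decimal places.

P(theta) = c + (1 − c) · 1 / (1 + exp(−D·a(theta − b)))
Remove guessing floor: (0.40 − 0.20)/(1 − 0.20) = 0.2500
logit = ln(0.2500/0.7500) = -1.0986
theta = b + logit/(1.7·a) = -2.1 + (-1.0986)/4.2160 = -2.3606

-2.36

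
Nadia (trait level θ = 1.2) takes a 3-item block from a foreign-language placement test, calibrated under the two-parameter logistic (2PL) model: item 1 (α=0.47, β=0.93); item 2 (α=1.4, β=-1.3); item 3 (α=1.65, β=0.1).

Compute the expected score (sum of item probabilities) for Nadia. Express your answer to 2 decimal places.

P(θ) = 1 / (1 + exp(−α(θ − β)))
P_1 = 1/(1+e^{-0.1269}) = 0.5317
P_2 = 1/(1+e^{-3.5000}) = 0.9707
P_3 = 1/(1+e^{-1.8150}) = 0.8600
E[score] = 0.5317 + 0.9707 + 0.8600 = 2.3623

2.36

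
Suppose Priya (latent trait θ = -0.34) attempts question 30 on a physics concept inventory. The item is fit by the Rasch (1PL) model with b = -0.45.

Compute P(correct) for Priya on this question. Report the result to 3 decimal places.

0.527

P(θ) = 1 / (1 + exp(−(θ − b)))
Exponent: (-0.34 − (-0.45)) = 0.1100
1/(1 + e^{-0.1100}) = 0.5275
P = 0.5275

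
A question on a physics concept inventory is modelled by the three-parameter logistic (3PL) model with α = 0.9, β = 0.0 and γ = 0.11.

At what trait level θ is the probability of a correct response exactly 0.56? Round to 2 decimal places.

P(θ) = γ + (1 − γ) · 1 / (1 + exp(−α(θ − β)))
Remove guessing floor: (0.56 − 0.11)/(1 − 0.11) = 0.5056
logit = ln(0.5056/0.4944) = 0.0225
θ = β + logit/(α) = 0.0 + 0.0225/0.9000 = 0.0250

0.02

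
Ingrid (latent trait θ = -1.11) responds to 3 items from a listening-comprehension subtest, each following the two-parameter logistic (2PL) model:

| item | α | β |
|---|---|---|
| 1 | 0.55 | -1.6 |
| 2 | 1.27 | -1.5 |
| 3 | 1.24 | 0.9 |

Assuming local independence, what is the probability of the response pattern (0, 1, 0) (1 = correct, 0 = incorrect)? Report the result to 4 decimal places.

0.2485

P(θ) = 1 / (1 + exp(−α(θ − β)))
P_1 = 1/(1+e^{-0.2695}) = 0.5670
P_2 = 1/(1+e^{-0.4953}) = 0.6214
P_3 = 1/(1+e^{2.4924}) = 0.0764
L = (1−P_1) × P_2 × (1−P_3) = 0.4330 × 0.6214 × 0.9236 = 0.24851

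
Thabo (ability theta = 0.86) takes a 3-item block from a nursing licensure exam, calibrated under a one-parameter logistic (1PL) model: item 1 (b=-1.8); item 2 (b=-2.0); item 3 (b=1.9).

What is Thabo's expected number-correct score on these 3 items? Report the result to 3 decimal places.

P(theta) = 1 / (1 + exp(−(theta − b)))
P_1 = 1/(1+e^{-2.6600}) = 0.9346
P_2 = 1/(1+e^{-2.8600}) = 0.9458
P_3 = 1/(1+e^{1.0400}) = 0.2611
E[score] = 0.9346 + 0.9458 + 0.2611 = 2.1416

2.142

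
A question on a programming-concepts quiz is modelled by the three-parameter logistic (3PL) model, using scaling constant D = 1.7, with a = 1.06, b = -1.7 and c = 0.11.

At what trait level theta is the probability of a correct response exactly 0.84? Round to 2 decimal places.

-0.86

P(theta) = c + (1 − c) · 1 / (1 + exp(−D·a(theta − b)))
Remove guessing floor: (0.84 − 0.11)/(1 − 0.11) = 0.8202
logit = ln(0.8202/0.1798) = 1.5179
theta = b + logit/(1.7·a) = -1.7 + 1.5179/1.8020 = -0.8577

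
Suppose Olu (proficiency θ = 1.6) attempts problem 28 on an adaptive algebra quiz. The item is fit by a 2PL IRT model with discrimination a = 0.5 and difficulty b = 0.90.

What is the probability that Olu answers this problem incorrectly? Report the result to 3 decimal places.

P(θ) = 1 / (1 + exp(−a(θ − b)))
Exponent: 0.5 × (1.6 − 0.90) = 0.3500
1/(1 + e^{-0.3500}) = 0.5866
P(incorrect) = 1 − 0.5866 = 0.4134

0.413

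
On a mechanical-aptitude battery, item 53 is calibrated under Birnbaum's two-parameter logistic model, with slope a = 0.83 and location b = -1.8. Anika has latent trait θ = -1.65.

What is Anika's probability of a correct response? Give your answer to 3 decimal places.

0.531

P(θ) = 1 / (1 + exp(−a(θ − b)))
Exponent: 0.83 × (-1.65 − (-1.8)) = 0.1245
1/(1 + e^{-0.1245}) = 0.5311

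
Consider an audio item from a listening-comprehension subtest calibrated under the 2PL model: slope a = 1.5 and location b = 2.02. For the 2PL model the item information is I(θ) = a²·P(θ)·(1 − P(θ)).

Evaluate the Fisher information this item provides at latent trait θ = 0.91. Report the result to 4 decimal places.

P = 1/(1+e^{1.6650}) = 0.1591
P(1−P) = 0.1591 × 0.8409 = 0.1338
I = a² × P(1−P) = 1.5² × 0.1338 = 0.30101

0.3010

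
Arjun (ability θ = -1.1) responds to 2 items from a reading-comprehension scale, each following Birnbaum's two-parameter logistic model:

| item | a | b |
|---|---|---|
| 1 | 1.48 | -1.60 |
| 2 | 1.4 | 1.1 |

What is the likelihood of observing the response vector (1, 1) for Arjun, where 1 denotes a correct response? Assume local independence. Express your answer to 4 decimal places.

P(θ) = 1 / (1 + exp(−a(θ − b)))
P_1 = 1/(1+e^{-0.7400}) = 0.6770
P_2 = 1/(1+e^{3.0800}) = 0.0439
L = P_1 × P_2 = 0.6770 × 0.0439 = 0.02975

0.0297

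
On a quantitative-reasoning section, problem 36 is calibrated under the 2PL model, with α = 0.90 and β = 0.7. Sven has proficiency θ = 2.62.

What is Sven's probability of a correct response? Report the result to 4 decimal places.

P(θ) = 1 / (1 + exp(−α(θ − β)))
Exponent: 0.90 × (2.62 − 0.7) = 1.7280
1/(1 + e^{-1.7280}) = 0.8492

0.8492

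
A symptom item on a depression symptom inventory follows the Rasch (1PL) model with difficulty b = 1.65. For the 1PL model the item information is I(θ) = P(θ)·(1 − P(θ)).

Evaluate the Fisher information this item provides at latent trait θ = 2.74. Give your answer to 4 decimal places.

P = 1/(1+e^{-1.0900}) = 0.7484
P(1−P) = 0.7484 × 0.2516 = 0.1883
I = P(1−P) = 0.18831

0.1883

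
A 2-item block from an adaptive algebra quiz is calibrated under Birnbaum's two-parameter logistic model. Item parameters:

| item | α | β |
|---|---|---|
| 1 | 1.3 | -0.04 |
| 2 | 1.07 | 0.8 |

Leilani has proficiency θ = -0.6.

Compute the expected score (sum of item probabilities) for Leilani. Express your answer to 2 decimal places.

0.51

P(θ) = 1 / (1 + exp(−α(θ − β)))
P_1 = 1/(1+e^{0.7280}) = 0.3256
P_2 = 1/(1+e^{1.4980}) = 0.1827
E[score] = 0.3256 + 0.1827 = 0.5084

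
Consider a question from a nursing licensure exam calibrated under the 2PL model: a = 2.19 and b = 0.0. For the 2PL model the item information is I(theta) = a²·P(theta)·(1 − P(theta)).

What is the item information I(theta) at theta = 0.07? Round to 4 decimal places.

P = 1/(1+e^{-0.1533}) = 0.5383
P(1−P) = 0.5383 × 0.4617 = 0.2485
I = a² × P(1−P) = 2.19² × 0.2485 = 1.19201

1.1920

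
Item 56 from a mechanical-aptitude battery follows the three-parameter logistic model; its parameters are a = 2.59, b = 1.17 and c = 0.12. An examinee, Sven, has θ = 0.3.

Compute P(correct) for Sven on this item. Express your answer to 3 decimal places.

0.204

P(θ) = c + (1 − c) · 1 / (1 + exp(−a(θ − b)))
Exponent: 2.59 × (0.3 − 1.17) = -2.2533
1/(1 + e^{2.2533}) = 0.0951
P = 0.12 + 0.88 × 0.0951 = 0.2037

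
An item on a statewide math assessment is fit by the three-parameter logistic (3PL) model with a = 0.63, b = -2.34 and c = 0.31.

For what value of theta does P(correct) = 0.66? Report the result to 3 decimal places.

-2.294

P(theta) = c + (1 − c) · 1 / (1 + exp(−a(theta − b)))
Remove guessing floor: (0.66 − 0.31)/(1 − 0.31) = 0.5072
logit = ln(0.5072/0.4928) = 0.0290
theta = b + logit/(a) = -2.34 + 0.0290/0.6300 = -2.2940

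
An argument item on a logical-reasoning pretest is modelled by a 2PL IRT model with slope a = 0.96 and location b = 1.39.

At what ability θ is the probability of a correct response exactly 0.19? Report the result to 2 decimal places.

-0.12

P(θ) = 1 / (1 + exp(−a(θ − b)))
logit = ln(0.1900/0.8100) = -1.4500
θ = b + logit/(a) = 1.39 + (-1.4500)/0.9600 = -0.1204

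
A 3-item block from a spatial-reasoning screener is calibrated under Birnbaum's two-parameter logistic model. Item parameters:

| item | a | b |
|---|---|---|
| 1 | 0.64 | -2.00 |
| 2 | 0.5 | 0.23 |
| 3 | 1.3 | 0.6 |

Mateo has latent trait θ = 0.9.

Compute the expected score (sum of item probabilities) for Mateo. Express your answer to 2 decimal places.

P(θ) = 1 / (1 + exp(−a(θ − b)))
P_1 = 1/(1+e^{-1.8560}) = 0.8648
P_2 = 1/(1+e^{-0.3350}) = 0.5830
P_3 = 1/(1+e^{-0.3900}) = 0.5963
E[score] = 0.8648 + 0.5830 + 0.5963 = 2.0441

2.04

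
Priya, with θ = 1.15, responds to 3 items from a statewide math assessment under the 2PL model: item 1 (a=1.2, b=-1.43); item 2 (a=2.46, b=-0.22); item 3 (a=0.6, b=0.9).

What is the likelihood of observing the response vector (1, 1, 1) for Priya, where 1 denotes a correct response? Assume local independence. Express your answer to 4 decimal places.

0.4971

P(θ) = 1 / (1 + exp(−a(θ − b)))
P_1 = 1/(1+e^{-3.0960}) = 0.9567
P_2 = 1/(1+e^{-3.3702}) = 0.9668
P_3 = 1/(1+e^{-0.1500}) = 0.5374
L = P_1 × P_2 × P_3 = 0.9567 × 0.9668 × 0.5374 = 0.49708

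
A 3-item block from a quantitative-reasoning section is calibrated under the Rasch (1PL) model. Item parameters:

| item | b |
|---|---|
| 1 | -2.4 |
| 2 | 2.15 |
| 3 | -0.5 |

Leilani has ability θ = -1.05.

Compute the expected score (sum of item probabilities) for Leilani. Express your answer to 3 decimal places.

1.199

P(θ) = 1 / (1 + exp(−(θ − b)))
P_1 = 1/(1+e^{-1.3500}) = 0.7941
P_2 = 1/(1+e^{3.2000}) = 0.0392
P_3 = 1/(1+e^{0.5500}) = 0.3659
E[score] = 0.7941 + 0.0392 + 0.3659 = 1.1992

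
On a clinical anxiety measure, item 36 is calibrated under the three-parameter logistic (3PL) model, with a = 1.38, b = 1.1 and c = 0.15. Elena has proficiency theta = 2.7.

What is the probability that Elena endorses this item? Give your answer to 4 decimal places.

0.9158

P(theta) = c + (1 − c) · 1 / (1 + exp(−a(theta − b)))
Exponent: 1.38 × (2.7 − 1.1) = 2.2080
1/(1 + e^{-2.2080}) = 0.9010
P = 0.15 + 0.85 × 0.9010 = 0.9158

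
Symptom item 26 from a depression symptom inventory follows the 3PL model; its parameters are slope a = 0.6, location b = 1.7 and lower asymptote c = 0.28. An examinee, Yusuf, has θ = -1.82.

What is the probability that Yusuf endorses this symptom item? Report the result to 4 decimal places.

0.3577

P(θ) = c + (1 − c) · 1 / (1 + exp(−a(θ − b)))
Exponent: 0.6 × (-1.82 − 1.7) = -2.1120
1/(1 + e^{2.1120}) = 0.1079
P = 0.28 + 0.72 × 0.1079 = 0.3577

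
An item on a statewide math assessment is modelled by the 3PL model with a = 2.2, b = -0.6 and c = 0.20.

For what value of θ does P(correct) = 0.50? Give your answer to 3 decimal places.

-0.832

P(θ) = c + (1 − c) · 1 / (1 + exp(−a(θ − b)))
Remove guessing floor: (0.50 − 0.20)/(1 − 0.20) = 0.3750
logit = ln(0.3750/0.6250) = -0.5108
θ = b + logit/(a) = -0.6 + (-0.5108)/2.2000 = -0.8322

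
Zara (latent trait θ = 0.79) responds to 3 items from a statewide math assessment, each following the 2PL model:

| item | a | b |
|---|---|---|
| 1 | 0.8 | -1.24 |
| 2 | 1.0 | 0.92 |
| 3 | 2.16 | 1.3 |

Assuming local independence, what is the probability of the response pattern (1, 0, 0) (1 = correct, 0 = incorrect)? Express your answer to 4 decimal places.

P(θ) = 1 / (1 + exp(−a(θ − b)))
P_1 = 1/(1+e^{-1.6240}) = 0.8353
P_2 = 1/(1+e^{0.1300}) = 0.4675
P_3 = 1/(1+e^{1.1016}) = 0.2494
L = P_1 × (1−P_2) × (1−P_3) = 0.8353 × 0.5325 × 0.7506 = 0.33384

0.3338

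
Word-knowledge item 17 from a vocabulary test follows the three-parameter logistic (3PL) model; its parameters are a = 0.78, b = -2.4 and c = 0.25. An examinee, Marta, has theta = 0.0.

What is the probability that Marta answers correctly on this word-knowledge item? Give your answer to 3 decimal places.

0.900

P(theta) = c + (1 − c) · 1 / (1 + exp(−a(theta − b)))
Exponent: 0.78 × (0.0 − (-2.4)) = 1.8720
1/(1 + e^{-1.8720}) = 0.8667
P = 0.25 + 0.75 × 0.8667 = 0.9000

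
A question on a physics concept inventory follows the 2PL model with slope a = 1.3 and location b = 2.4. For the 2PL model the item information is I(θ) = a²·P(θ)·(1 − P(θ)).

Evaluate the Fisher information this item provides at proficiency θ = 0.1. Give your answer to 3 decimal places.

P = 1/(1+e^{2.9900}) = 0.0479
P(1−P) = 0.0479 × 0.9521 = 0.0456
I = a² × P(1−P) = 1.3² × 0.0456 = 0.07704

0.077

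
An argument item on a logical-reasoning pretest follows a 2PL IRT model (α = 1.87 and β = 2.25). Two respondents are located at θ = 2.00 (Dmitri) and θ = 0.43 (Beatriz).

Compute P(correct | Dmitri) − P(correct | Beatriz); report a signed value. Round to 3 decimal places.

P(θ) = 1 / (1 + exp(−α(θ − β)))
P(Dmitri) = 0.3852  [exponent -0.4675]
P(Beatriz) = 0.0322  [exponent -3.4034]
Difference = 0.3852 − 0.0322 = 0.3530

0.353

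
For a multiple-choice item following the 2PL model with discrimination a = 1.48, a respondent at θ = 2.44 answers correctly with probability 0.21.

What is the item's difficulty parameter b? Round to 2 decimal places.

3.34

P(θ) = 1 / (1 + exp(−a(θ − b)))
logit(0.21) = ln(0.21/0.79) = -1.3249
b = θ − logit/(a) = 2.44 − (-1.3249)/1.4800 = 3.3352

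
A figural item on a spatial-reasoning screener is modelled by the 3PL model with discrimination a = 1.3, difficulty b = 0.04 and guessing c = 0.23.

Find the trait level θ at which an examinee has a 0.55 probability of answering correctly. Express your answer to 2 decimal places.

P(θ) = c + (1 − c) · 1 / (1 + exp(−a(θ − b)))
Remove guessing floor: (0.55 − 0.23)/(1 − 0.23) = 0.4156
logit = ln(0.4156/0.5844) = -0.3409
θ = b + logit/(a) = 0.04 + (-0.3409)/1.3000 = -0.2223

-0.22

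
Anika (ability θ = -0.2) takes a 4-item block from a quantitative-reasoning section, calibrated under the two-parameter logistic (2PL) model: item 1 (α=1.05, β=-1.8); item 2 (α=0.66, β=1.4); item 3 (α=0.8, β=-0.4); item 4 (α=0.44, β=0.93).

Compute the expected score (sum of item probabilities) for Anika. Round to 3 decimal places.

2.019

P(θ) = 1 / (1 + exp(−α(θ − β)))
P_1 = 1/(1+e^{-1.6800}) = 0.8429
P_2 = 1/(1+e^{1.0560}) = 0.2581
P_3 = 1/(1+e^{-0.1600}) = 0.5399
P_4 = 1/(1+e^{0.4972}) = 0.3782
E[score] = 0.8429 + 0.2581 + 0.5399 + 0.3782 = 2.0191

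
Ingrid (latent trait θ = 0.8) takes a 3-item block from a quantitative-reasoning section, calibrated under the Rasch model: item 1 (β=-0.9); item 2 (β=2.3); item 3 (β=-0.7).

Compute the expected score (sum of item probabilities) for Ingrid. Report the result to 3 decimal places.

1.846

P(θ) = 1 / (1 + exp(−(θ − β)))
P_1 = 1/(1+e^{-1.7000}) = 0.8455
P_2 = 1/(1+e^{1.5000}) = 0.1824
P_3 = 1/(1+e^{-1.5000}) = 0.8176
E[score] = 0.8455 + 0.1824 + 0.8176 = 1.8455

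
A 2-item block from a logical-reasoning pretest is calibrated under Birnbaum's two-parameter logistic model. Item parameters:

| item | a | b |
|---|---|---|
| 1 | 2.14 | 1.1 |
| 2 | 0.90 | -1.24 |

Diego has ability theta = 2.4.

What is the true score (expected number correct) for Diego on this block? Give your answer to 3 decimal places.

1.905

P(theta) = 1 / (1 + exp(−a(theta − b)))
P_1 = 1/(1+e^{-2.7820}) = 0.9417
P_2 = 1/(1+e^{-3.2760}) = 0.9636
E[score] = 0.9417 + 0.9636 = 1.9053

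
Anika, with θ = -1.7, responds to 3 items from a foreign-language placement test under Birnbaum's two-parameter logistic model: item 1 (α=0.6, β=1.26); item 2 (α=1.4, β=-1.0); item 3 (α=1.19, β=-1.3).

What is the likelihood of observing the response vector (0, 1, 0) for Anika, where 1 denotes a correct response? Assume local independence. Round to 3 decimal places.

0.144

P(θ) = 1 / (1 + exp(−α(θ − β)))
P_1 = 1/(1+e^{1.7760}) = 0.1448
P_2 = 1/(1+e^{0.9800}) = 0.2729
P_3 = 1/(1+e^{0.4760}) = 0.3832
L = (1−P_1) × P_2 × (1−P_3) = 0.8552 × 0.2729 × 0.6168 = 0.14395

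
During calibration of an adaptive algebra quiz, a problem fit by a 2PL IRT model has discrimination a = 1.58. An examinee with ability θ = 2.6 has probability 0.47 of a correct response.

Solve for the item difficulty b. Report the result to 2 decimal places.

P(θ) = 1 / (1 + exp(−a(θ − b)))
logit(0.47) = ln(0.47/0.53) = -0.1201
b = θ − logit/(a) = 2.6 − (-0.1201)/1.5800 = 2.6760

2.68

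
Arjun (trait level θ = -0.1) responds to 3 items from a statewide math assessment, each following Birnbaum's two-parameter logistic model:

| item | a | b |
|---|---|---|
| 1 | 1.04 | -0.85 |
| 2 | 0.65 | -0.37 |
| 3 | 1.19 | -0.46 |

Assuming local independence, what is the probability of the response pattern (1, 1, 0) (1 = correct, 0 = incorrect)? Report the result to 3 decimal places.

P(θ) = 1 / (1 + exp(−a(θ − b)))
P_1 = 1/(1+e^{-0.7800}) = 0.6857
P_2 = 1/(1+e^{-0.1755}) = 0.5438
P_3 = 1/(1+e^{-0.4284}) = 0.6055
L = P_1 × P_2 × (1−P_3) = 0.6857 × 0.5438 × 0.3945 = 0.14709

0.147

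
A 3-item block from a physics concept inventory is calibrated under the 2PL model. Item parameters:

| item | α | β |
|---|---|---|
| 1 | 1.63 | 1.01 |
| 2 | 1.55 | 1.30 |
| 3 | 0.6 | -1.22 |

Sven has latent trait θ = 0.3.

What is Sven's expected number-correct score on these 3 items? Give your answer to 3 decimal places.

1.128

P(θ) = 1 / (1 + exp(−α(θ − β)))
P_1 = 1/(1+e^{1.1573}) = 0.2392
P_2 = 1/(1+e^{1.5500}) = 0.1751
P_3 = 1/(1+e^{-0.9120}) = 0.7134
E[score] = 0.2392 + 0.1751 + 0.7134 = 1.1277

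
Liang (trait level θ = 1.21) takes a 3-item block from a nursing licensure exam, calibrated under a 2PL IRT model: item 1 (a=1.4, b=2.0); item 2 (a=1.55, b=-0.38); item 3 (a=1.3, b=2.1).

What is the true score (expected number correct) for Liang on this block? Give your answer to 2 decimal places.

P(θ) = 1 / (1 + exp(−a(θ − b)))
P_1 = 1/(1+e^{1.1060}) = 0.2486
P_2 = 1/(1+e^{-2.4645}) = 0.9216
P_3 = 1/(1+e^{1.1570}) = 0.2392
E[score] = 0.2486 + 0.9216 + 0.2392 = 1.4094

1.41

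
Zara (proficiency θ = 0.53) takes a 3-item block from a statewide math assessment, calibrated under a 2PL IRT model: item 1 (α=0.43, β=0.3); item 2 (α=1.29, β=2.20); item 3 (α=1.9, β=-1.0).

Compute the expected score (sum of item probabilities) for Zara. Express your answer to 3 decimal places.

P(θ) = 1 / (1 + exp(−α(θ − β)))
P_1 = 1/(1+e^{-0.0989}) = 0.5247
P_2 = 1/(1+e^{2.1543}) = 0.1039
P_3 = 1/(1+e^{-2.9070}) = 0.9482
E[score] = 0.5247 + 0.1039 + 0.9482 = 1.5768

1.577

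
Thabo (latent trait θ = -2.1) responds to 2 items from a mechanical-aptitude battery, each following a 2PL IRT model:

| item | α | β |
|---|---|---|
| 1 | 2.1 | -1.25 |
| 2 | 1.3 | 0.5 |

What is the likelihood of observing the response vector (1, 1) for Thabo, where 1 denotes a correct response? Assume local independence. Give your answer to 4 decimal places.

0.0047

P(θ) = 1 / (1 + exp(−α(θ − β)))
P_1 = 1/(1+e^{1.7850}) = 0.1437
P_2 = 1/(1+e^{3.3800}) = 0.0329
L = P_1 × P_2 = 0.1437 × 0.0329 = 0.00473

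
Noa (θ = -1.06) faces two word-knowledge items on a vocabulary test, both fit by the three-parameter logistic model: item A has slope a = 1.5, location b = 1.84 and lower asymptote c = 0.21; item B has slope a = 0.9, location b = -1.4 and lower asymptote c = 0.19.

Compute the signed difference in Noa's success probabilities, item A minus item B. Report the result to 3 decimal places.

-0.436

P(θ) = c + (1 − c) · 1 / (1 + exp(−a(θ − b)))
P_A = 0.2201
P_B = 0.6565
P_A − P_B = -0.4364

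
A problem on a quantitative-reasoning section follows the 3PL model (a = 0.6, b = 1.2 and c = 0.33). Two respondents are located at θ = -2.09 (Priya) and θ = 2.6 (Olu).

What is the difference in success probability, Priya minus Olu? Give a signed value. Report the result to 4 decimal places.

P(θ) = c + (1 − c) · 1 / (1 + exp(−a(θ − b)))
P(Priya) = 0.4117  [exponent -1.9740]
P(Olu) = 0.7980  [exponent 0.8400]
Difference = 0.4117 − 0.7980 = -0.3863

-0.3863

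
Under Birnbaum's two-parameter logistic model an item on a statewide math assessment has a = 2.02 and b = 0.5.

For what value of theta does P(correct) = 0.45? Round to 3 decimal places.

P(theta) = 1 / (1 + exp(−a(theta − b)))
logit = ln(0.4500/0.5500) = -0.2007
theta = b + logit/(a) = 0.5 + (-0.2007)/2.0200 = 0.4007

0.401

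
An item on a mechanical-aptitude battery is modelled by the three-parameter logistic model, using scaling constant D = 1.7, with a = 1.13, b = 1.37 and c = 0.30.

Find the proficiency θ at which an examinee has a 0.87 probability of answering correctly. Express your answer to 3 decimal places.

P(θ) = c + (1 − c) · 1 / (1 + exp(−D·a(θ − b)))
Remove guessing floor: (0.87 − 0.30)/(1 − 0.30) = 0.8143
logit = ln(0.8143/0.1857) = 1.4781
θ = b + logit/(1.7·a) = 1.37 + 1.4781/1.9210 = 2.1394

2.139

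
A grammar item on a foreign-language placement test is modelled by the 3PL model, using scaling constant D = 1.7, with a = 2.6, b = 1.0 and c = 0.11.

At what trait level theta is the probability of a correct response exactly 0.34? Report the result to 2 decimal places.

0.76

P(theta) = c + (1 − c) · 1 / (1 + exp(−D·a(theta − b)))
Remove guessing floor: (0.34 − 0.11)/(1 − 0.11) = 0.2584
logit = ln(0.2584/0.7416) = -1.0542
theta = b + logit/(1.7·a) = 1.0 + (-1.0542)/4.4200 = 0.7615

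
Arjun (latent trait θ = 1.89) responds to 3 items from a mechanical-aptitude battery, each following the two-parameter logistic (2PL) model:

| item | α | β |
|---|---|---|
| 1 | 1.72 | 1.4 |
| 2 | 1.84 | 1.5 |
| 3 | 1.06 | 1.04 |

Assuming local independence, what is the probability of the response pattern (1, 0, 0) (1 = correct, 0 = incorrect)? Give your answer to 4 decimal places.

P(θ) = 1 / (1 + exp(−α(θ − β)))
P_1 = 1/(1+e^{-0.8428}) = 0.6991
P_2 = 1/(1+e^{-0.7176}) = 0.6721
P_3 = 1/(1+e^{-0.9010}) = 0.7112
L = P_1 × (1−P_2) × (1−P_3) = 0.6991 × 0.3279 × 0.2888 = 0.06621

0.0662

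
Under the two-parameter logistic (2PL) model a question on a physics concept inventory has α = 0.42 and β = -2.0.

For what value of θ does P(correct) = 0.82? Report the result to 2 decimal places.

P(θ) = 1 / (1 + exp(−α(θ − β)))
logit = ln(0.8200/0.1800) = 1.5163
θ = β + logit/(α) = -2.0 + 1.5163/0.4200 = 1.6104

1.61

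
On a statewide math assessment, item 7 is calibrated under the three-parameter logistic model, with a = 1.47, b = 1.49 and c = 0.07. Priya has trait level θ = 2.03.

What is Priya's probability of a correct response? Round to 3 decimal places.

0.710

P(θ) = c + (1 − c) · 1 / (1 + exp(−a(θ − b)))
Exponent: 1.47 × (2.03 − 1.49) = 0.7938
1/(1 + e^{-0.7938}) = 0.6886
P = 0.07 + 0.93 × 0.6886 = 0.7104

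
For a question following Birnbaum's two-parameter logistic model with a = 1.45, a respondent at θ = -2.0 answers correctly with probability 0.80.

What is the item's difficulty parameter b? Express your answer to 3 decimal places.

-2.956

P(θ) = 1 / (1 + exp(−a(θ − b)))
logit(0.80) = ln(0.80/0.20) = 1.3863
b = θ − logit/(a) = -2.0 − 1.3863/1.4500 = -2.9561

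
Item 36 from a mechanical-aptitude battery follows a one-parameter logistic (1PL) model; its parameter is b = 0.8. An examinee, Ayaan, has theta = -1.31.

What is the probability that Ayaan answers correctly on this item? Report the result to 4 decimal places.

0.1081

P(theta) = 1 / (1 + exp(−(theta − b)))
Exponent: (-1.31 − 0.8) = -2.1100
1/(1 + e^{2.1100}) = 0.1081
P = 0.1081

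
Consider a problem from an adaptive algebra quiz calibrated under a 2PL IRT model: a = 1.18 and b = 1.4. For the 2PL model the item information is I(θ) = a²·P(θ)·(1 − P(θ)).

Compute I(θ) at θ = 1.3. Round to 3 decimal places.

0.347

P = 1/(1+e^{0.1180}) = 0.4705
P(1−P) = 0.4705 × 0.5295 = 0.2491
I = a² × P(1−P) = 1.18² × 0.2491 = 0.34689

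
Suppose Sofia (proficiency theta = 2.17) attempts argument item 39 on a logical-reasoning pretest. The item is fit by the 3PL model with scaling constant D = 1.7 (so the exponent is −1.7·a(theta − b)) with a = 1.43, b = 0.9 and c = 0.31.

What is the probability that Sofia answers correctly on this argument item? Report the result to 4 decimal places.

0.9699

P(theta) = c + (1 − c) · 1 / (1 + exp(−D·a(theta − b)))
Exponent: 1.7 × 1.43 × (2.17 − 0.9) = 3.0874
1/(1 + e^{-3.0874}) = 0.9564
P = 0.31 + 0.69 × 0.9564 = 0.9699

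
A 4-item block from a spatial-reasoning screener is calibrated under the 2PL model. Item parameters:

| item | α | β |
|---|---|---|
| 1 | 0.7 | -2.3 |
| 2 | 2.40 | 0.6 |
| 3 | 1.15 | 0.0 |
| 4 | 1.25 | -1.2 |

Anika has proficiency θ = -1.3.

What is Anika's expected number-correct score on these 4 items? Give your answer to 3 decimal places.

P(θ) = 1 / (1 + exp(−α(θ − β)))
P_1 = 1/(1+e^{-0.7000}) = 0.6682
P_2 = 1/(1+e^{4.5600}) = 0.0104
P_3 = 1/(1+e^{1.4950}) = 0.1832
P_4 = 1/(1+e^{0.1250}) = 0.4688
E[score] = 0.6682 + 0.0104 + 0.1832 + 0.4688 = 1.3305

1.331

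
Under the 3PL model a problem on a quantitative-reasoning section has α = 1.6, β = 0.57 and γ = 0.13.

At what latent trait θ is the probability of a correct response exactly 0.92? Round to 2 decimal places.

P(θ) = γ + (1 − γ) · 1 / (1 + exp(−α(θ − β)))
Remove guessing floor: (0.92 − 0.13)/(1 − 0.13) = 0.9080
logit = ln(0.9080/0.0920) = 2.2900
θ = β + logit/(α) = 0.57 + 2.2900/1.6000 = 2.0013

2.00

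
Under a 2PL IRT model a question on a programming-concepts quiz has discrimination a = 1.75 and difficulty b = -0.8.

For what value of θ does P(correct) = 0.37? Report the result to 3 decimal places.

-1.104

P(θ) = 1 / (1 + exp(−a(θ − b)))
logit = ln(0.3700/0.6300) = -0.5322
θ = b + logit/(a) = -0.8 + (-0.5322)/1.7500 = -1.1041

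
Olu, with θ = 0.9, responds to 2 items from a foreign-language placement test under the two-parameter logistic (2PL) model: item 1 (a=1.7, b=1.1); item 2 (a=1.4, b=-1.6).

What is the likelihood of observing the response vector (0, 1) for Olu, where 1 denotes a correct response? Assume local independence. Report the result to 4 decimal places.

P(θ) = 1 / (1 + exp(−a(θ − b)))
P_1 = 1/(1+e^{0.3400}) = 0.4158
P_2 = 1/(1+e^{-3.5000}) = 0.9707
L = (1−P_1) × P_2 = 0.5842 × 0.9707 = 0.56707

0.5671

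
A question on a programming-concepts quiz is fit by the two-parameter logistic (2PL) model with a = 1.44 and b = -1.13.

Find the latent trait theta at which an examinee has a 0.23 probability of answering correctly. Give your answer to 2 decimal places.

P(theta) = 1 / (1 + exp(−a(theta − b)))
logit = ln(0.2300/0.7700) = -1.2083
theta = b + logit/(a) = -1.13 + (-1.2083)/1.4400 = -1.9691

-1.97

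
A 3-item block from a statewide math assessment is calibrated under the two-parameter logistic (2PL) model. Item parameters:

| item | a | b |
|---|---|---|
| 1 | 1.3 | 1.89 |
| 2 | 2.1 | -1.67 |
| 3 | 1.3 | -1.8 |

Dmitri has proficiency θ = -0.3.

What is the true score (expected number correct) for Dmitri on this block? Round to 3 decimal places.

1.877

P(θ) = 1 / (1 + exp(−a(θ − b)))
P_1 = 1/(1+e^{2.8470}) = 0.0548
P_2 = 1/(1+e^{-2.8770}) = 0.9467
P_3 = 1/(1+e^{-1.9500}) = 0.8754
E[score] = 0.0548 + 0.9467 + 0.8754 = 1.8770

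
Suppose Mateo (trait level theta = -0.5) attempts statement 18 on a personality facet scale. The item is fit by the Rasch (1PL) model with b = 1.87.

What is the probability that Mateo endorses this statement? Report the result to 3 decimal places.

P(theta) = 1 / (1 + exp(−(theta − b)))
Exponent: (-0.5 − 1.87) = -2.3700
1/(1 + e^{2.3700}) = 0.0855
P = 0.0855

0.085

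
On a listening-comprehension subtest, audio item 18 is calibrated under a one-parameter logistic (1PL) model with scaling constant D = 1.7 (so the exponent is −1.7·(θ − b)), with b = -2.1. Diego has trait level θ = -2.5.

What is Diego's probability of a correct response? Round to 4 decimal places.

P(θ) = 1 / (1 + exp(−D·(θ − b)))
Exponent: 1.7 × (-2.5 − (-2.1)) = -0.6800
1/(1 + e^{0.6800}) = 0.3363
P = 0.3363

0.3363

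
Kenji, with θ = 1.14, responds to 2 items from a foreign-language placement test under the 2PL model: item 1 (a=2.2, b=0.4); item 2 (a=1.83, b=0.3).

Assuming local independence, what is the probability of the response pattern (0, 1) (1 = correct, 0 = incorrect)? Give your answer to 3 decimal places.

P(θ) = 1 / (1 + exp(−a(θ − b)))
P_1 = 1/(1+e^{-1.6280}) = 0.8359
P_2 = 1/(1+e^{-1.5372}) = 0.8231
L = (1−P_1) × P_2 = 0.1641 × 0.8231 = 0.13507

0.135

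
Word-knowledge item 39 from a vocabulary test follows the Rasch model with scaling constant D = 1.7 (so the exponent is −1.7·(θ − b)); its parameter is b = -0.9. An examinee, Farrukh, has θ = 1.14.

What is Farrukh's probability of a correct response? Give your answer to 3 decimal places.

P(θ) = 1 / (1 + exp(−D·(θ − b)))
Exponent: 1.7 × (1.14 − (-0.9)) = 3.4680
1/(1 + e^{-3.4680}) = 0.9698
P = 0.9698

0.970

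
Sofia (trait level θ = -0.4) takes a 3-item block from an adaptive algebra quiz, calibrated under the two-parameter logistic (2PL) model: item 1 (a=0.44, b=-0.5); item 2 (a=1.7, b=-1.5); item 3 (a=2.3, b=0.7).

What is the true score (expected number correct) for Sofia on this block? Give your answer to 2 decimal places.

1.45

P(θ) = 1 / (1 + exp(−a(θ − b)))
P_1 = 1/(1+e^{-0.0440}) = 0.5110
P_2 = 1/(1+e^{-1.8700}) = 0.8665
P_3 = 1/(1+e^{2.5300}) = 0.0738
E[score] = 0.5110 + 0.8665 + 0.0738 = 1.4512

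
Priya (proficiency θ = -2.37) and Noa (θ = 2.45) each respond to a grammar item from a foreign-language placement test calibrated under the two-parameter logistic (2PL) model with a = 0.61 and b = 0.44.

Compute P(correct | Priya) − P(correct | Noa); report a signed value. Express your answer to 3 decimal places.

P(θ) = 1 / (1 + exp(−a(θ − b)))
P(Priya) = 0.1526  [exponent -1.7141]
P(Noa) = 0.7731  [exponent 1.2261]
Difference = 0.1526 − 0.7731 = -0.6205

-0.621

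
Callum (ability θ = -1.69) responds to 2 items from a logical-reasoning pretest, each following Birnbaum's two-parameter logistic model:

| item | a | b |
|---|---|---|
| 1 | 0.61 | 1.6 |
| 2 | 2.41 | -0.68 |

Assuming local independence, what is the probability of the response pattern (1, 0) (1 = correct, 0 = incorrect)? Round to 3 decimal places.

P(θ) = 1 / (1 + exp(−a(θ − b)))
P_1 = 1/(1+e^{2.0069}) = 0.1185
P_2 = 1/(1+e^{2.4341}) = 0.0806
L = P_1 × (1−P_2) = 0.1185 × 0.9194 = 0.10893

0.109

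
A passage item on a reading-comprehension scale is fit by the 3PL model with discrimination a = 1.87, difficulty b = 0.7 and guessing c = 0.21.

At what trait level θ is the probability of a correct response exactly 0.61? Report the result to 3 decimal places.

P(θ) = c + (1 − c) · 1 / (1 + exp(−a(θ − b)))
Remove guessing floor: (0.61 − 0.21)/(1 − 0.21) = 0.5063
logit = ln(0.5063/0.4937) = 0.0253
θ = b + logit/(a) = 0.7 + 0.0253/1.8700 = 0.7135

0.714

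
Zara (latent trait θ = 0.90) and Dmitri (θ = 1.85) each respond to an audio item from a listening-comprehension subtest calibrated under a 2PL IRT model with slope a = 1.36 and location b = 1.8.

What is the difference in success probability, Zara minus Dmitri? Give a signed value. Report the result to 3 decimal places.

-0.290

P(θ) = 1 / (1 + exp(−a(θ − b)))
P(Zara) = 0.2272  [exponent -1.2240]
P(Dmitri) = 0.5170  [exponent 0.0680]
Difference = 0.2272 − 0.5170 = -0.2898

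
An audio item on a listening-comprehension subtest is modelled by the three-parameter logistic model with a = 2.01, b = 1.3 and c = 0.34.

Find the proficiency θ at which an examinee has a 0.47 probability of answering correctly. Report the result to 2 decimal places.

0.60

P(θ) = c + (1 − c) · 1 / (1 + exp(−a(θ − b)))
Remove guessing floor: (0.47 − 0.34)/(1 − 0.34) = 0.1970
logit = ln(0.1970/0.8030) = -1.4053
θ = b + logit/(a) = 1.3 + (-1.4053)/2.0100 = 0.6008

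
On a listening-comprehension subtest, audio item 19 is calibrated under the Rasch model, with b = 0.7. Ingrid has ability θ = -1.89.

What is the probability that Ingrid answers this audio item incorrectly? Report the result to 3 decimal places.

0.930

P(θ) = 1 / (1 + exp(−(θ − b)))
Exponent: (-1.89 − 0.7) = -2.5900
1/(1 + e^{2.5900}) = 0.0698
P = 0.0698
P(incorrect) = 1 − 0.0698 = 0.9302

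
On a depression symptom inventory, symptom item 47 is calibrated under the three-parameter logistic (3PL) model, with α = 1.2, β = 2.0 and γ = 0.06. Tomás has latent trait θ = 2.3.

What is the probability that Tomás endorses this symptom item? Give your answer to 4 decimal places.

0.6137

P(θ) = γ + (1 − γ) · 1 / (1 + exp(−α(θ − β)))
Exponent: 1.2 × (2.3 − 2.0) = 0.3600
1/(1 + e^{-0.3600}) = 0.5890
P = 0.06 + 0.94 × 0.5890 = 0.6137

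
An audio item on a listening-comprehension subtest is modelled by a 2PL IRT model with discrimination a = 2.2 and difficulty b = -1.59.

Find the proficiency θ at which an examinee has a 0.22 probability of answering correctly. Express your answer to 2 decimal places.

-2.17

P(θ) = 1 / (1 + exp(−a(θ − b)))
logit = ln(0.2200/0.7800) = -1.2657
θ = b + logit/(a) = -1.59 + (-1.2657)/2.2000 = -2.1653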